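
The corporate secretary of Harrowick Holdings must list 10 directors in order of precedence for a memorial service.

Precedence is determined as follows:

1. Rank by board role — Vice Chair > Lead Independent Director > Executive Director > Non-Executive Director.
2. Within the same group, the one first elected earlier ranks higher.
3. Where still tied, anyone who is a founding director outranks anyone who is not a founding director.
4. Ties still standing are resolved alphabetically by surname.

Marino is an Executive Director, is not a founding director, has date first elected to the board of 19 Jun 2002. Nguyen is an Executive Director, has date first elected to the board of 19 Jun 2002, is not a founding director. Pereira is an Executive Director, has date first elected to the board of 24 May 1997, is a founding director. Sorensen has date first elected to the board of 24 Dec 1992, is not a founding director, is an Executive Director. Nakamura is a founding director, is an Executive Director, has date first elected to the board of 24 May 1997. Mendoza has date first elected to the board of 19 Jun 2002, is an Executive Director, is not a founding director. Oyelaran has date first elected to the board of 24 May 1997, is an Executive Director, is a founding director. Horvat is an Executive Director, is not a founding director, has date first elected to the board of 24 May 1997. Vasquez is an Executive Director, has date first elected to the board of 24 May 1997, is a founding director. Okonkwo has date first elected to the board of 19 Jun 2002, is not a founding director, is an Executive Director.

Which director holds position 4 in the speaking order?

By board role: Sorensen, Nakamura, Oyelaran, Pereira, Vasquez, Horvat, Marino, Mendoza, Nguyen and Okonkwo (Executive Director).
Among Sorensen, Nakamura, Oyelaran, Pereira, Vasquez, Horvat, Marino, Mendoza, Nguyen and Okonkwo, by date first elected to the board (earlier first): Sorensen (24 Dec 1992) before Nakamura, Oyelaran, Pereira, Vasquez and Horvat (24 May 1997) before Marino, Mendoza, Nguyen and Okonkwo (19 Jun 2002).
Among Nakamura, Oyelaran, Pereira, Vasquez and Horvat, a founding director before not a founding director: Nakamura, Oyelaran, Pereira and Vasquez (a founding director) before Horvat (not a founding director).
Among Nakamura, Oyelaran, Pereira and Vasquez, alphabetically by surname: Nakamura before Oyelaran before Pereira before Vasquez.
Marino, Mendoza, Nguyen and Okonkwo are each not a founding director, so the next rule applies.
Among Marino, Mendoza, Nguyen and Okonkwo, alphabetically by surname: Marino before Mendoza before Nguyen before Okonkwo.
Order: Sorensen, Nakamura, Oyelaran, Pereira, Vasquez, Horvat, Marino, Mendoza, Nguyen, Okonkwo.

Pereira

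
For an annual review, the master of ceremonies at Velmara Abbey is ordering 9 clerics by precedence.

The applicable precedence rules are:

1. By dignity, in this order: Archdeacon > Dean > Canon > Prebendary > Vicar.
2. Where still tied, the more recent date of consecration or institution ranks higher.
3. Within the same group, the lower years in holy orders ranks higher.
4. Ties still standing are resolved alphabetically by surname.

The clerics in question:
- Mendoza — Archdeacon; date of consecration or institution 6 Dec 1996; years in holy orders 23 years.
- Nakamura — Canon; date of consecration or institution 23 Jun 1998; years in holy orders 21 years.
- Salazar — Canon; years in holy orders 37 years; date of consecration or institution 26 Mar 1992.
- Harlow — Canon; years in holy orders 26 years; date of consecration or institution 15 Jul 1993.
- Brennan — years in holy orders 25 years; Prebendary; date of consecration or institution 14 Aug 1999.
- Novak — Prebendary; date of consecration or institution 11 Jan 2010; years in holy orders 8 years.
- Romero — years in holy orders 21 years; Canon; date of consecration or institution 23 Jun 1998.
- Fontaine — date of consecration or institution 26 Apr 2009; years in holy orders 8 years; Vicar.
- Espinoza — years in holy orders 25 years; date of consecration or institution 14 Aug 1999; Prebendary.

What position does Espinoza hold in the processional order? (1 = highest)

By dignity: Mendoza (Archdeacon); then Nakamura, Romero, Harlow and Salazar (Canon); then Novak, Brennan and Espinoza (Prebendary); then Fontaine (Vicar).
Among Nakamura, Romero, Harlow and Salazar, by date of consecration or institution (later first): Nakamura and Romero (23 Jun 1998) before Harlow (15 Jul 1993) before Salazar (26 Mar 1992).
Nakamura and Romero both have years in holy orders 21 years, so the next rule applies.
Among Nakamura and Romero, alphabetically by surname: Nakamura before Romero.
Among Novak, Brennan and Espinoza, by date of consecration or institution (later first): Novak (11 Jan 2010) before Brennan and Espinoza (14 Aug 1999).
Brennan and Espinoza both have years in holy orders 25 years, so the next rule applies.
Among Brennan and Espinoza, alphabetically by surname: Brennan before Espinoza.
Order: Mendoza, Nakamura, Romero, Harlow, Salazar, Novak, Brennan, Espinoza, Fontaine. So position 8.

8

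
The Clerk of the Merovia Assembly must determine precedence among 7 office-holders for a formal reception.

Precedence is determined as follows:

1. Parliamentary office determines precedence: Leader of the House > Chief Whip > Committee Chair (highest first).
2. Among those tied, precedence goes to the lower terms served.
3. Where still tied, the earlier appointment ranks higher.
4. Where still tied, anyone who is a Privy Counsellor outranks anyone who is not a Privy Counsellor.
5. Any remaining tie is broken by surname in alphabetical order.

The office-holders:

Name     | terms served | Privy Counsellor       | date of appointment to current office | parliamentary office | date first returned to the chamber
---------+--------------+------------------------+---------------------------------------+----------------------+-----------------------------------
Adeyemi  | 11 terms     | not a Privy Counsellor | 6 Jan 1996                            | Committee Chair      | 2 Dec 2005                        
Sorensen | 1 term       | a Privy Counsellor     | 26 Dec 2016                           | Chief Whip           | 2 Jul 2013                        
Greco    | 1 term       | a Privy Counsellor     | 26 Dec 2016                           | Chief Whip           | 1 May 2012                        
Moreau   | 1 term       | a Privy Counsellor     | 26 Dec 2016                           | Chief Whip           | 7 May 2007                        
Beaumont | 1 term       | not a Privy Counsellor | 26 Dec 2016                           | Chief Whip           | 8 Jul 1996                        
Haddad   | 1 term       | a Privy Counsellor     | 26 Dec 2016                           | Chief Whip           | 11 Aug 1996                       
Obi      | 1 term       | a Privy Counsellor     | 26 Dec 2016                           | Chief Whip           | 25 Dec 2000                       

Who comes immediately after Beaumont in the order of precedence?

By parliamentary office: Greco, Haddad, Moreau, Obi, Sorensen and Beaumont (Chief Whip); then Adeyemi (Committee Chair).
Greco, Haddad, Moreau, Obi, Sorensen and Beaumont all have terms served 1 term, so the next rule applies.
Greco, Haddad, Moreau, Obi, Sorensen and Beaumont all have date of appointment to current office 26 Dec 2016, so the next rule applies.
Among Greco, Haddad, Moreau, Obi, Sorensen and Beaumont, a Privy Counsellor before not a Privy Counsellor: Greco, Haddad, Moreau, Obi and Sorensen (a Privy Counsellor) before Beaumont (not a Privy Counsellor).
Among Greco, Haddad, Moreau, Obi and Sorensen, alphabetically by surname: Greco before Haddad before Moreau before Obi before Sorensen.
Order: Greco, Haddad, Moreau, Obi, Sorensen, Beaumont, Adeyemi.

Adeyemi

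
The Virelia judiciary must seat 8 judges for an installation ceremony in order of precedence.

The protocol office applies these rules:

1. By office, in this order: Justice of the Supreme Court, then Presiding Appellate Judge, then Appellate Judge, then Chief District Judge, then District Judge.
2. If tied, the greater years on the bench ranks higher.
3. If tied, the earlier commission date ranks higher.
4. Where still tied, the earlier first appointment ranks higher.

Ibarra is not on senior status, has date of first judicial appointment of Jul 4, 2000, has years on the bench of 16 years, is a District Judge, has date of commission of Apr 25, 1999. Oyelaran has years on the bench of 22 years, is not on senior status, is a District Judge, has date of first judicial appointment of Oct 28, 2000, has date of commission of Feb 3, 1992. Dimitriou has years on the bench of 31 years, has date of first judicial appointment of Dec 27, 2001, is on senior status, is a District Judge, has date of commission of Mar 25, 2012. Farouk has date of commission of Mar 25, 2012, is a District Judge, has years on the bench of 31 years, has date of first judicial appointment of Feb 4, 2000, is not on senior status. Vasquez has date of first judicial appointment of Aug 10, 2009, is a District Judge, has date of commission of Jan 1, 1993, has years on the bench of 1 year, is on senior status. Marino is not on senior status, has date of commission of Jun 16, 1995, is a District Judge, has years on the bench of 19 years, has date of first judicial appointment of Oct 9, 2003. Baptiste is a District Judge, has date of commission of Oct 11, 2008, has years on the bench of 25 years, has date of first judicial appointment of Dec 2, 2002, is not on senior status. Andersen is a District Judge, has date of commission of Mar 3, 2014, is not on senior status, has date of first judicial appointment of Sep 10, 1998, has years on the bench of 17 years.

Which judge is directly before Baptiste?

Dimitriou

By office: Farouk, Dimitriou, Baptiste, Oyelaran, Marino, Andersen, Ibarra and Vasquez (District Judge).
Among Farouk, Dimitriou, Baptiste, Oyelaran, Marino, Andersen, Ibarra and Vasquez, by years on the bench (higher first): Farouk and Dimitriou (31 years) before Baptiste (25 years) before Oyelaran (22 years) before Marino (19 years) before Andersen (17 years) before Ibarra (16 years) before Vasquez (1 year).
Farouk and Dimitriou both have date of commission Mar 25, 2012, so the next rule applies.
Among Farouk and Dimitriou, by date of first judicial appointment (earlier first): Farouk (Feb 4, 2000) before Dimitriou (Dec 27, 2001).
Order: Farouk, Dimitriou, Baptiste, Oyelaran, Marino, Andersen, Ibarra, Vasquez.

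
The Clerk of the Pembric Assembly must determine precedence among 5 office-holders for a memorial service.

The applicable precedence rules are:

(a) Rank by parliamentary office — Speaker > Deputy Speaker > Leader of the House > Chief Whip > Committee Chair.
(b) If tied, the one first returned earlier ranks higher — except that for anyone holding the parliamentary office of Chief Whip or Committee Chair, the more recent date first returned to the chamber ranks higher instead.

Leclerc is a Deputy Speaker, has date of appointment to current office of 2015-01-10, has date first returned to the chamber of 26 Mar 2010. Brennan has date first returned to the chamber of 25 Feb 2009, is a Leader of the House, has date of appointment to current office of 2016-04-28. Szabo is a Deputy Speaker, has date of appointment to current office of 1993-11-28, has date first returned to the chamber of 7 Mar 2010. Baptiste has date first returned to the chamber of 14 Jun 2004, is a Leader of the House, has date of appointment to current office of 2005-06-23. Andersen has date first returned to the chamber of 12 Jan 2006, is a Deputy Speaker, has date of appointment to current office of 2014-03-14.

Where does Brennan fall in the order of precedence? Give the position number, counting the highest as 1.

5

By parliamentary office: Andersen, Szabo and Leclerc (Deputy Speaker); then Baptiste and Brennan (Leader of the House).
Among Andersen, Szabo and Leclerc, by date first returned to the chamber (earlier first): Andersen (12 Jan 2006) before Szabo (7 Mar 2010) before Leclerc (26 Mar 2010).
Among Baptiste and Brennan, by date first returned to the chamber (earlier first): Baptiste (14 Jun 2004) before Brennan (25 Feb 2009).
Order: Andersen, Szabo, Leclerc, Baptiste, Brennan. So position 5.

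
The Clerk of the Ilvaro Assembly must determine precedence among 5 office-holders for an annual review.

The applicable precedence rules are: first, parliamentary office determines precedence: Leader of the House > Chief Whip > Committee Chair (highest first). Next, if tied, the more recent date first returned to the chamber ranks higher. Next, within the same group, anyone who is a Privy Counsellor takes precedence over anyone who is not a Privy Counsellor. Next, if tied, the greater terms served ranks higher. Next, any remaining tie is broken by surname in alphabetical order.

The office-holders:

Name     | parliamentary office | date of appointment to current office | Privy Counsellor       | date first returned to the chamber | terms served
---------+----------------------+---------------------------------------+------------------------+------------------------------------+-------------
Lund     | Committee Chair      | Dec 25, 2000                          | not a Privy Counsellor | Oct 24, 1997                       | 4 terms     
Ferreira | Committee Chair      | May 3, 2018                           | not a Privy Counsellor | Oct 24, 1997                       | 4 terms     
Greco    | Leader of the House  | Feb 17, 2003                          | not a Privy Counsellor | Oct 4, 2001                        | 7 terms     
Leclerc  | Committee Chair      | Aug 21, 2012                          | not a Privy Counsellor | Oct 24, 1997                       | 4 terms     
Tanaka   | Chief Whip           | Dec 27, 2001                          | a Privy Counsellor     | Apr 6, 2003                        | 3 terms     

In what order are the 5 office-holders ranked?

Greco, Tanaka, Ferreira, Leclerc, Lund

By parliamentary office: Greco (Leader of the House); then Tanaka (Chief Whip); then Ferreira, Leclerc and Lund (Committee Chair).
Ferreira, Leclerc and Lund all have date first returned to the chamber Oct 24, 1997, so the next rule applies.
Ferreira, Leclerc and Lund are each not a Privy Counsellor, so the next rule applies.
Ferreira, Leclerc and Lund all have terms served 4 terms, so the next rule applies.
Among Ferreira, Leclerc and Lund, alphabetically by surname: Ferreira before Leclerc before Lund.
Full order: Greco, Tanaka, Ferreira, Leclerc, Lund.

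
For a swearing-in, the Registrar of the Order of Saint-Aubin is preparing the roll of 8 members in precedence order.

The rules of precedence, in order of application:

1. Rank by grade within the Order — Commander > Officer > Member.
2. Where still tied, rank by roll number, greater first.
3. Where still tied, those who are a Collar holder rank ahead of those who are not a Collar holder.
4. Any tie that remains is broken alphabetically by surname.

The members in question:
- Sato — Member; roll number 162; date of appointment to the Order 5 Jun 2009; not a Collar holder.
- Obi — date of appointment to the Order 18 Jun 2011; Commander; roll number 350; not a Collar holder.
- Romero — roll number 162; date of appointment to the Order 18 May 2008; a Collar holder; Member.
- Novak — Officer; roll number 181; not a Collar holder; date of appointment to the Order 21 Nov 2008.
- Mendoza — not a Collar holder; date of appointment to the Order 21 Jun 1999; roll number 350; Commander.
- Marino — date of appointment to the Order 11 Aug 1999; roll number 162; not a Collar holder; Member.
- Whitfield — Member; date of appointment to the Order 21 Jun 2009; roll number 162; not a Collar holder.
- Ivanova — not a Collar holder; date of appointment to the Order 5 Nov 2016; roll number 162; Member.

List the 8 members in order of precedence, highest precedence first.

Mendoza, Obi, Novak, Romero, Ivanova, Marino, Sato, Whitfield

By grade within the Order: Mendoza and Obi (Commander); then Novak (Officer); then Romero, Ivanova, Marino, Sato and Whitfield (Member).
Mendoza and Obi both have roll number 350, so the next rule applies.
Mendoza and Obi are each not a Collar holder, so the next rule applies.
Among Mendoza and Obi, alphabetically by surname: Mendoza before Obi.
Romero, Ivanova, Marino, Sato and Whitfield all have roll number 162, so the next rule applies.
Among Romero, Ivanova, Marino, Sato and Whitfield, a Collar holder before not a Collar holder: Romero (a Collar holder) before Ivanova, Marino, Sato and Whitfield (not a Collar holder).
Among Ivanova, Marino, Sato and Whitfield, alphabetically by surname: Ivanova before Marino before Sato before Whitfield.
Full order: Mendoza, Obi, Novak, Romero, Ivanova, Marino, Sato, Whitfield.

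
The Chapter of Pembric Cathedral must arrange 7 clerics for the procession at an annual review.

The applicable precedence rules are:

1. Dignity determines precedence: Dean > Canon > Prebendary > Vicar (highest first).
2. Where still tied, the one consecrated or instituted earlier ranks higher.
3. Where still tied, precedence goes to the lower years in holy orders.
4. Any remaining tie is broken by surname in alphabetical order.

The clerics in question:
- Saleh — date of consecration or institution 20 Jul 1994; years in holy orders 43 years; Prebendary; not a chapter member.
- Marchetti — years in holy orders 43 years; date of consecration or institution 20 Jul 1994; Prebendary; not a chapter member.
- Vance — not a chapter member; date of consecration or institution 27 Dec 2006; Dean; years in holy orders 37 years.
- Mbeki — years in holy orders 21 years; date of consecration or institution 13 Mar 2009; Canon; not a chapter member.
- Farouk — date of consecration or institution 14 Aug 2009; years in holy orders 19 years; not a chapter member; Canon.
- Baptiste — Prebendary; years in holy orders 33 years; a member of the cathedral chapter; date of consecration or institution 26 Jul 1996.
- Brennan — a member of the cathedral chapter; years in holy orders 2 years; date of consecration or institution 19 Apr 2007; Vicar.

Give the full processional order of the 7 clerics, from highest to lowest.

By dignity: Vance (Dean); then Mbeki and Farouk (Canon); then Marchetti, Saleh and Baptiste (Prebendary); then Brennan (Vicar).
Among Mbeki and Farouk, by date of consecration or institution (earlier first): Mbeki (13 Mar 2009) before Farouk (14 Aug 2009).
Among Marchetti, Saleh and Baptiste, by date of consecration or institution (earlier first): Marchetti and Saleh (20 Jul 1994) before Baptiste (26 Jul 1996).
Marchetti and Saleh both have years in holy orders 43 years, so the next rule applies.
Among Marchetti and Saleh, alphabetically by surname: Marchetti before Saleh.
Full order: Vance, Mbeki, Farouk, Marchetti, Saleh, Baptiste, Brennan.

Vance, Mbeki, Farouk, Marchetti, Saleh, Baptiste, Brennan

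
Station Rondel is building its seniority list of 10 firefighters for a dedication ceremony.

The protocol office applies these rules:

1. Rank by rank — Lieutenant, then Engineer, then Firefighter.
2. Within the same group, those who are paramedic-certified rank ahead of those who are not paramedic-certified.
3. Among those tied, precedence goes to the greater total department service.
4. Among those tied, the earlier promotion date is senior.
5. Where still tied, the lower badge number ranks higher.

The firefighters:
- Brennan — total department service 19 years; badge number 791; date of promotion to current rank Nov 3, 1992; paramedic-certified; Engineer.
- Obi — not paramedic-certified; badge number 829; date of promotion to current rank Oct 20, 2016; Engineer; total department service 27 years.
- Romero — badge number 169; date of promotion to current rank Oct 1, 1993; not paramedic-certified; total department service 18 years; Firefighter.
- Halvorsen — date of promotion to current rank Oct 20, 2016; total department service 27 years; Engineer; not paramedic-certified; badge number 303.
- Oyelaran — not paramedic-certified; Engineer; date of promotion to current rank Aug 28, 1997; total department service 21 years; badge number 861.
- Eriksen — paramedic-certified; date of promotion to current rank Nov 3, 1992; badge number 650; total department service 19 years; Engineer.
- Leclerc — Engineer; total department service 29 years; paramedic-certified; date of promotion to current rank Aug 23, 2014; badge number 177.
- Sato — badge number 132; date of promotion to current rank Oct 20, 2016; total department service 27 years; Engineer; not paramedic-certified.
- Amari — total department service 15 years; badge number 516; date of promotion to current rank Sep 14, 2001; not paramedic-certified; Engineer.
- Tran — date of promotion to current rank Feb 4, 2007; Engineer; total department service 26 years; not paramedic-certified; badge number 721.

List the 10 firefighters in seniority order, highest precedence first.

Leclerc, Eriksen, Brennan, Sato, Halvorsen, Obi, Tran, Oyelaran, Amari, Romero

By rank: Leclerc, Eriksen, Brennan, Sato, Halvorsen, Obi, Tran, Oyelaran and Amari (Engineer); then Romero (Firefighter).
Among Leclerc, Eriksen, Brennan, Sato, Halvorsen, Obi, Tran, Oyelaran and Amari, paramedic-certified before not paramedic-certified: Leclerc, Eriksen and Brennan (paramedic-certified) before Sato, Halvorsen, Obi, Tran, Oyelaran and Amari (not paramedic-certified).
Among Leclerc, Eriksen and Brennan, by total department service (higher first): Leclerc (29 years) before Eriksen and Brennan (19 years).
Eriksen and Brennan both have date of promotion to current rank Nov 3, 1992, so the next rule applies.
Among Eriksen and Brennan, by badge number (lower first): Eriksen (650) before Brennan (791).
Among Sato, Halvorsen, Obi, Tran, Oyelaran and Amari, by total department service (higher first): Sato, Halvorsen and Obi (27 years) before Tran (26 years) before Oyelaran (21 years) before Amari (15 years).
Sato, Halvorsen and Obi all have date of promotion to current rank Oct 20, 2016, so the next rule applies.
Among Sato, Halvorsen and Obi, by badge number (lower first): Sato (132) before Halvorsen (303) before Obi (829).
Full order: Leclerc, Eriksen, Brennan, Sato, Halvorsen, Obi, Tran, Oyelaran, Amari, Romero.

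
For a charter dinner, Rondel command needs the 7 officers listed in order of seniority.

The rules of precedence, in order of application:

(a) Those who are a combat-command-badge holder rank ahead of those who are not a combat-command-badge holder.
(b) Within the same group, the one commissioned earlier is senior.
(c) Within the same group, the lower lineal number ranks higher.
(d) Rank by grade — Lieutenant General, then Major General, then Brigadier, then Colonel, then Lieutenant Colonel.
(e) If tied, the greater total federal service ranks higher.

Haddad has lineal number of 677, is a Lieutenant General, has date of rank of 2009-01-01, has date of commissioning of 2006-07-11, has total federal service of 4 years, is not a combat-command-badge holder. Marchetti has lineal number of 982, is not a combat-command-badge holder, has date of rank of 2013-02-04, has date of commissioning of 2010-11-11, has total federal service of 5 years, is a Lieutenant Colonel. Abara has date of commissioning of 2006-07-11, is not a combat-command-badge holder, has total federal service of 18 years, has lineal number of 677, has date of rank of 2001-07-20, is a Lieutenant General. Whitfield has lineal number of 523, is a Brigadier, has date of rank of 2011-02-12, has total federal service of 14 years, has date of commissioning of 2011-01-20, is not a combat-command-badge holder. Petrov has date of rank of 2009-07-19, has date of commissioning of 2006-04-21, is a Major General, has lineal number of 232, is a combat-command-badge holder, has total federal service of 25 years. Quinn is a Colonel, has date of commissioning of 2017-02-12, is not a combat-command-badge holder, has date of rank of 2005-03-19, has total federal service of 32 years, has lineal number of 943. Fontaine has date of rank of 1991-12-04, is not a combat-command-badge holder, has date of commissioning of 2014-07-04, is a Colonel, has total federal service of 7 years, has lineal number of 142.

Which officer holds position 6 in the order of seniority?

Fontaine

By the first rule: Petrov (a combat-command-badge holder); then Abara, Haddad, Marchetti, Whitfield, Fontaine and Quinn (each not a combat-command-badge holder).
Among Abara, Haddad, Marchetti, Whitfield, Fontaine and Quinn, by date of commissioning (earlier first): Abara and Haddad (2006-07-11) before Marchetti (2010-11-11) before Whitfield (2011-01-20) before Fontaine (2014-07-04) before Quinn (2017-02-12).
Abara and Haddad both have lineal number 677, so the next rule applies.
Abara and Haddad are each Lieutenant General, so the next rule applies.
Among Abara and Haddad, by total federal service (higher first): Abara (18 years) before Haddad (4 years).
Order: Petrov, Abara, Haddad, Marchetti, Whitfield, Fontaine, Quinn.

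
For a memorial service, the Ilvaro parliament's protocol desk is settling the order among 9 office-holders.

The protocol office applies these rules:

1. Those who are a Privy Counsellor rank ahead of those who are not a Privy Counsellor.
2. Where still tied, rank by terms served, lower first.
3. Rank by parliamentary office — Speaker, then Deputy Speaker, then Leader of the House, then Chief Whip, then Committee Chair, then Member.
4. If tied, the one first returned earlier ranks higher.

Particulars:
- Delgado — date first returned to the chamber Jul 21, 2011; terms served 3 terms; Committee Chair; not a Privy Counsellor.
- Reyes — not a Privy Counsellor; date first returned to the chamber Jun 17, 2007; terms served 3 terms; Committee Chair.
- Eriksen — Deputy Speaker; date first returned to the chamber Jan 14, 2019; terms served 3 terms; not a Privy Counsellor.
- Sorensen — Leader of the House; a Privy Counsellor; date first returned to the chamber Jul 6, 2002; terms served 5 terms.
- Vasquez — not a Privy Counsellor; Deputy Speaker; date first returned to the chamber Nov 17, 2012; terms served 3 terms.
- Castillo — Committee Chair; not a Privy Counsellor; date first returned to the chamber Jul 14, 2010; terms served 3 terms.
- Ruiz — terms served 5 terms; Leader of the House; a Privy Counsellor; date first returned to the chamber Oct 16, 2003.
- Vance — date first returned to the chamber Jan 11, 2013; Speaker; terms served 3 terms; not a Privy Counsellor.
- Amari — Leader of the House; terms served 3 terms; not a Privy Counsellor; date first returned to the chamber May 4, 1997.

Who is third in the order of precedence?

Vance

By the first rule: Sorensen and Ruiz (both a Privy Counsellor); then Vance, Vasquez, Eriksen, Amari, Reyes, Castillo and Delgado (each not a Privy Counsellor).
Sorensen and Ruiz both have terms served 5 terms, so the next rule applies.
Sorensen and Ruiz are each Leader of the House, so the next rule applies.
Among Sorensen and Ruiz, by date first returned to the chamber (earlier first): Sorensen (Jul 6, 2002) before Ruiz (Oct 16, 2003).
Vance, Vasquez, Eriksen, Amari, Reyes, Castillo and Delgado all have terms served 3 terms, so the next rule applies.
Among Vance, Vasquez, Eriksen, Amari, Reyes, Castillo and Delgado, by parliamentary office: Vance (Speaker) before Vasquez and Eriksen (Deputy Speaker) before Amari (Leader of the House) before Reyes, Castillo and Delgado (Committee Chair).
Among Vasquez and Eriksen, by date first returned to the chamber (earlier first): Vasquez (Nov 17, 2012) before Eriksen (Jan 14, 2019).
Among Reyes, Castillo and Delgado, by date first returned to the chamber (earlier first): Reyes (Jun 17, 2007) before Castillo (Jul 14, 2010) before Delgado (Jul 21, 2011).
Order: Sorensen, Ruiz, Vance, Vasquez, Eriksen, Amari, Reyes, Castillo, Delgado.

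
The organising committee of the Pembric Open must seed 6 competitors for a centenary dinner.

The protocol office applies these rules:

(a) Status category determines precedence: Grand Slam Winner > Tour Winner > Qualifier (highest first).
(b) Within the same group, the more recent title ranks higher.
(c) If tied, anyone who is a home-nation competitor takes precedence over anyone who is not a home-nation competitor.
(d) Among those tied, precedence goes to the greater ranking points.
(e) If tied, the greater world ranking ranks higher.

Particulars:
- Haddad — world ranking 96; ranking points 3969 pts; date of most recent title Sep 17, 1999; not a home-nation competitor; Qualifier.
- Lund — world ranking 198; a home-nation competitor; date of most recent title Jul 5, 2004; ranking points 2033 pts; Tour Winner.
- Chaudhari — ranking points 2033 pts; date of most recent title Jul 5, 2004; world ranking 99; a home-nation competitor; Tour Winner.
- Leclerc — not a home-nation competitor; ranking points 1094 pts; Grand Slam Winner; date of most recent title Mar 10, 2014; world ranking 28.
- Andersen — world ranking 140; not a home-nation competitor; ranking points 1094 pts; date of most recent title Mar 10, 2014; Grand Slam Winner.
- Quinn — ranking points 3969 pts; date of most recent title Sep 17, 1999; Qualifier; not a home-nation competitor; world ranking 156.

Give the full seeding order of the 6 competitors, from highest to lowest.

By status category: Andersen and Leclerc (Grand Slam Winner); then Lund and Chaudhari (Tour Winner); then Quinn and Haddad (Qualifier).
Andersen and Leclerc both have date of most recent title Mar 10, 2014, so the next rule applies.
Andersen and Leclerc are each not a home-nation competitor, so the next rule applies.
Andersen and Leclerc both have ranking points 1094 pts, so the next rule applies.
Among Andersen and Leclerc, by world ranking (higher first): Andersen (140) before Leclerc (28).
Lund and Chaudhari both have date of most recent title Jul 5, 2004, so the next rule applies.
Lund and Chaudhari are each a home-nation competitor, so the next rule applies.
Lund and Chaudhari both have ranking points 2033 pts, so the next rule applies.
Among Lund and Chaudhari, by world ranking (higher first): Lund (198) before Chaudhari (99).
Quinn and Haddad both have date of most recent title Sep 17, 1999, so the next rule applies.
Quinn and Haddad are each not a home-nation competitor, so the next rule applies.
Quinn and Haddad both have ranking points 3969 pts, so the next rule applies.
Among Quinn and Haddad, by world ranking (higher first): Quinn (156) before Haddad (96).
Full order: Andersen, Leclerc, Lund, Chaudhari, Quinn, Haddad.

Andersen, Leclerc, Lund, Chaudhari, Quinn, Haddad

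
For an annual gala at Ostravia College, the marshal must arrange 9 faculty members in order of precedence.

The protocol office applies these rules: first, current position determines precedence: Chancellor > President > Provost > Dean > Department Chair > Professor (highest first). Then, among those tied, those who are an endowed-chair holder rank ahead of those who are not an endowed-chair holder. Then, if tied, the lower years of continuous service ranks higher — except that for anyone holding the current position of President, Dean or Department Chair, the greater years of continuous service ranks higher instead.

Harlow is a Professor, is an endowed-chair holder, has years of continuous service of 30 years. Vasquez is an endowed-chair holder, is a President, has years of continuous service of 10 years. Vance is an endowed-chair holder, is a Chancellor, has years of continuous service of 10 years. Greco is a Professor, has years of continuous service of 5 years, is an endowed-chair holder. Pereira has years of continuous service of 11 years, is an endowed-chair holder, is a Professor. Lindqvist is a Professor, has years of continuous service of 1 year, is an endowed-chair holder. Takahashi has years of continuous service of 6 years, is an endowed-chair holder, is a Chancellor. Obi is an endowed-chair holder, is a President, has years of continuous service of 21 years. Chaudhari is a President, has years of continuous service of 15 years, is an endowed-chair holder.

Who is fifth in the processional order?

Vasquez

By current position: Takahashi and Vance (Chancellor); then Obi, Chaudhari and Vasquez (President); then Lindqvist, Greco, Pereira and Harlow (Professor).
Takahashi and Vance are each an endowed-chair holder, so the next rule applies.
Among Takahashi and Vance, by years of continuous service (lower first): Takahashi (6 years) before Vance (10 years).
Obi, Chaudhari and Vasquez are each an endowed-chair holder, so the next rule applies.
Among Obi, Chaudhari and Vasquez, by years of continuous service (higher first) (reversed rule for this group): Obi (21 years) before Chaudhari (15 years) before Vasquez (10 years).
Lindqvist, Greco, Pereira and Harlow are each an endowed-chair holder, so the next rule applies.
Among Lindqvist, Greco, Pereira and Harlow, by years of continuous service (lower first): Lindqvist (1 year) before Greco (5 years) before Pereira (11 years) before Harlow (30 years).
Order: Takahashi, Vance, Obi, Chaudhari, Vasquez, Lindqvist, Greco, Pereira, Harlow.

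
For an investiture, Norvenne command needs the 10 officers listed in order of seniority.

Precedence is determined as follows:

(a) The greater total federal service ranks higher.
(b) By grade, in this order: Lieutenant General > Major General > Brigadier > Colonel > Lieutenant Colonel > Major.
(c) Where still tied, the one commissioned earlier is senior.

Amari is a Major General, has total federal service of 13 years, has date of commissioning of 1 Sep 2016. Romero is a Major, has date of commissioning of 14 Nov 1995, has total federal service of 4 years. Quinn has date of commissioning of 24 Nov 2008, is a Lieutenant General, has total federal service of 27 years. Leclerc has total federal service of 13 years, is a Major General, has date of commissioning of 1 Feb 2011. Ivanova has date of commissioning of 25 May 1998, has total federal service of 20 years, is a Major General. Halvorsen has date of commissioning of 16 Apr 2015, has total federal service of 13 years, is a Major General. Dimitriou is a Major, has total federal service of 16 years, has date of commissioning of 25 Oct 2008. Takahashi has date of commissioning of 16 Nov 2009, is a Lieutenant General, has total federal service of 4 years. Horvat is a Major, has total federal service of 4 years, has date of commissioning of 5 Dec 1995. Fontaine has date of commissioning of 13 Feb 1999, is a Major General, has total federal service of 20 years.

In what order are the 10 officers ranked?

By total federal service (higher first): Quinn (27 years); then Ivanova and Fontaine (both 20 years); then Dimitriou (16 years); then Leclerc, Halvorsen and Amari (each 13 years); then Takahashi, Romero and Horvat (each 4 years).
Ivanova and Fontaine are each Major General, so the next rule applies.
Among Ivanova and Fontaine, by date of commissioning (earlier first): Ivanova (25 May 1998) before Fontaine (13 Feb 1999).
Leclerc, Halvorsen and Amari are each Major General, so the next rule applies.
Among Leclerc, Halvorsen and Amari, by date of commissioning (earlier first): Leclerc (1 Feb 2011) before Halvorsen (16 Apr 2015) before Amari (1 Sep 2016).
Among Takahashi, Romero and Horvat, by grade: Takahashi (Lieutenant General) before Romero and Horvat (Major).
Among Romero and Horvat, by date of commissioning (earlier first): Romero (14 Nov 1995) before Horvat (5 Dec 1995).
Full order: Quinn, Ivanova, Fontaine, Dimitriou, Leclerc, Halvorsen, Amari, Takahashi, Romero, Horvat.

Quinn, Ivanova, Fontaine, Dimitriou, Leclerc, Halvorsen, Amari, Takahashi, Romero, Horvat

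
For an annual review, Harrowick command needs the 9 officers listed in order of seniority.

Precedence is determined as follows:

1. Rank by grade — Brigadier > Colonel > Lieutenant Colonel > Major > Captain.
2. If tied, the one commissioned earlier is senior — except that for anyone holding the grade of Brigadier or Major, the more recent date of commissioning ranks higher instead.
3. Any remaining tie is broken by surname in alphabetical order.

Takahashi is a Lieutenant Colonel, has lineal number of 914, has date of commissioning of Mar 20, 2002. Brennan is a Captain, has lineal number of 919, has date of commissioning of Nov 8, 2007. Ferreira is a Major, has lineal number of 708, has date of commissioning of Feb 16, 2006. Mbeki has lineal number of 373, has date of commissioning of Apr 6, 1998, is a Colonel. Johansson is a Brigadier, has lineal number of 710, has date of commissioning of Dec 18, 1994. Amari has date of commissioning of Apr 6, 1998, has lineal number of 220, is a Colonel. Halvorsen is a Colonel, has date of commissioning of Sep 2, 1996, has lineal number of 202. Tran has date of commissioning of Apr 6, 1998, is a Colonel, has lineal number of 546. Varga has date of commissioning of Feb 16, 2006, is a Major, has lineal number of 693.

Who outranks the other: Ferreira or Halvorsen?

By grade: Johansson (Brigadier); then Halvorsen, Amari, Mbeki and Tran (Colonel); then Takahashi (Lieutenant Colonel); then Ferreira and Varga (Major); then Brennan (Captain).
Among Halvorsen, Amari, Mbeki and Tran, by date of commissioning (earlier first): Halvorsen (Sep 2, 1996) before Amari, Mbeki and Tran (Apr 6, 1998).
Among Amari, Mbeki and Tran, alphabetically by surname: Amari before Mbeki before Tran.
Ferreira and Varga both have date of commissioning Feb 16, 2006, so the next rule applies.
Among Ferreira and Varga, alphabetically by surname: Ferreira before Varga.
So Halvorsen takes precedence.

Halvorsen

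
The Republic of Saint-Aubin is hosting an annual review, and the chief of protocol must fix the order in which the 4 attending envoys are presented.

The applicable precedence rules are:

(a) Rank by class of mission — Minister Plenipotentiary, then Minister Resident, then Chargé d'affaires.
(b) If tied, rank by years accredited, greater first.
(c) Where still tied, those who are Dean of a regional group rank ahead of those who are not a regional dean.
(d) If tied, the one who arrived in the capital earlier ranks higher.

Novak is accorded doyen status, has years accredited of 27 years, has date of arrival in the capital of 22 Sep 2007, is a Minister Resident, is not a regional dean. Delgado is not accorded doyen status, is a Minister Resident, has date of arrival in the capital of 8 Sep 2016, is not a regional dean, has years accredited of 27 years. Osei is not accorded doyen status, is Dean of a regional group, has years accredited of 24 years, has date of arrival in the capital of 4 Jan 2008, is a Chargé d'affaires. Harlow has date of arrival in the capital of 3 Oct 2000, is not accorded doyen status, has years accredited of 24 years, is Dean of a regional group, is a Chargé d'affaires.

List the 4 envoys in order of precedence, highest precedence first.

By class of mission: Novak and Delgado (Minister Resident); then Harlow and Osei (Chargé d'affaires).
Novak and Delgado both have years accredited 27 years, so the next rule applies.
Novak and Delgado are each not a regional dean, so the next rule applies.
Among Novak and Delgado, by date of arrival in the capital (earlier first): Novak (22 Sep 2007) before Delgado (8 Sep 2016).
Harlow and Osei both have years accredited 24 years, so the next rule applies.
Harlow and Osei are each Dean of a regional group, so the next rule applies.
Among Harlow and Osei, by date of arrival in the capital (earlier first): Harlow (3 Oct 2000) before Osei (4 Jan 2008).
Full order: Novak, Delgado, Harlow, Osei.

Novak, Delgado, Harlow, Osei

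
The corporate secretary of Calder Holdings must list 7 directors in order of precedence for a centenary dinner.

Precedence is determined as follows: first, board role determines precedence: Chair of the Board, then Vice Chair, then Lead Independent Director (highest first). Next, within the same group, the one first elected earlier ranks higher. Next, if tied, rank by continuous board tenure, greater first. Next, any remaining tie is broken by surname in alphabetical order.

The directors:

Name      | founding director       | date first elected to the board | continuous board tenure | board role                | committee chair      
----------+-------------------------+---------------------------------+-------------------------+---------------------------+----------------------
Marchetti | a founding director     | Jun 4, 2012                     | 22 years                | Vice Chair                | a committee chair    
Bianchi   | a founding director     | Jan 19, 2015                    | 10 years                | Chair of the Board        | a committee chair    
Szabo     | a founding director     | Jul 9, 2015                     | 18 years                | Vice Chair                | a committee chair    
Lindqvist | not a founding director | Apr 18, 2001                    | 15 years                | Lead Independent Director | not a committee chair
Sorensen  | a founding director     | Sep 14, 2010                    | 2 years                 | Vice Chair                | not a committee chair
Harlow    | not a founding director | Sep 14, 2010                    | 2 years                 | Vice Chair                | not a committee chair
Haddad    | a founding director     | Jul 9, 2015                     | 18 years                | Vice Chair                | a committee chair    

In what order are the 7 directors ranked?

Bianchi, Harlow, Sorensen, Marchetti, Haddad, Szabo, Lindqvist

By board role: Bianchi (Chair of the Board); then Harlow, Sorensen, Marchetti, Haddad and Szabo (Vice Chair); then Lindqvist (Lead Independent Director).
Among Harlow, Sorensen, Marchetti, Haddad and Szabo, by date first elected to the board (earlier first): Harlow and Sorensen (Sep 14, 2010) before Marchetti (Jun 4, 2012) before Haddad and Szabo (Jul 9, 2015).
Harlow and Sorensen both have continuous board tenure 2 years, so the next rule applies.
Among Harlow and Sorensen, alphabetically by surname: Harlow before Sorensen.
Haddad and Szabo both have continuous board tenure 18 years, so the next rule applies.
Among Haddad and Szabo, alphabetically by surname: Haddad before Szabo.
Full order: Bianchi, Harlow, Sorensen, Marchetti, Haddad, Szabo, Lindqvist.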